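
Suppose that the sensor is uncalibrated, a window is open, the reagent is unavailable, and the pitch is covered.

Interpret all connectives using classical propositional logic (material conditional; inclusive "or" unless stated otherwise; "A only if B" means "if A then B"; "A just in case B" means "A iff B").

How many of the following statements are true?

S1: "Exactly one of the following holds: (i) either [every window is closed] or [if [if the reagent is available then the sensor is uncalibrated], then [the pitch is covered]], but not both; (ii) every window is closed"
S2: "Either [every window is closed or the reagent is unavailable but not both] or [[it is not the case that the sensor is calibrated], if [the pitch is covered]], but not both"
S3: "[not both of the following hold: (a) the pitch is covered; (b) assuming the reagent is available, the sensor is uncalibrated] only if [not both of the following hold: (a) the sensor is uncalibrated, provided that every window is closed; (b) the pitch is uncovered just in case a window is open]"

Let V = "a window is open" (True), U = "the reagent is available" (False), N = "the sensor is calibrated" (False), M = "the pitch is covered" (True).

S1: This is (not V xor ((U -> not N) -> M)) xor not V.

not V = not True = False
not N = not False = True
U -> not N = False -> True = True
(U -> not N) -> M = True -> True = True
not V xor ((U -> not N) -> M) = False xor True = True
not V = not True = False
(not V xor ((U -> not N) -> M)) xor not V = True xor False = True
Thus S1 is true.

S2: In symbols: (not V xor not U) xor (M -> not N)

not V = not True = False
not U = not False = True
not V xor not U = False xor True = True
not N = not False = True
M -> not N = True -> True = True
(not V xor not U) xor (M -> not N) = True xor True = False
So S2 is false.

S3: Formalization: (M nand (U -> not N)) -> ((not V -> not N) nand (not M iff V))

not N = not False = True
U -> not N = False -> True = True
M nand (U -> not N) = True nand True = False
not V = not True = False
not N = not False = True
not V -> not N = False -> True = True
not M = not True = False
not M iff V = False iff True = False
(not V -> not N) nand (not M iff V) = True nand False = True
(M nand (U -> not N)) -> ((not V -> not N) nand (not M iff V)) = False -> True = True
So S3 is true.

2 of the 3 statements are true (S1, S3).

2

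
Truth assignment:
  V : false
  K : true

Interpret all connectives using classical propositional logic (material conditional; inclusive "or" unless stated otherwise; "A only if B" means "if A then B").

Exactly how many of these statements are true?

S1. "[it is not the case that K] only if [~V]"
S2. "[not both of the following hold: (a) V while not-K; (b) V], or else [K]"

S1: Formalization: ~K -> ~V

~K = ~T = F
~V = ~F = T
~K -> ~V = F -> T = T
Hence S1 is true.

S2: This is ((V & ~K) nand V) | K.

~K = ~T = F
V & ~K = F & F = F
(V & ~K) nand V = F nand F = T
((V & ~K) nand V) | K = T | T = T
Hence S2 is true.

Count: 2.

2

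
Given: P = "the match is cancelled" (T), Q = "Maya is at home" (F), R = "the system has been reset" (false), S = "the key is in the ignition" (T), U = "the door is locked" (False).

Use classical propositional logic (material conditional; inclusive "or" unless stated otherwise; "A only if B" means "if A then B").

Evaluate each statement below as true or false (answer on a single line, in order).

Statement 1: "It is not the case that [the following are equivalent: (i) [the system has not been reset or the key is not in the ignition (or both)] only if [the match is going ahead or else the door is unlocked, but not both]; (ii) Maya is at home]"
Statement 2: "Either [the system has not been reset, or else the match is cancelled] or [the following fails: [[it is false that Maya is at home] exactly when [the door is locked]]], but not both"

Statement 1 True / Statement 2 False

Statement 1: This is not (((not R or not S) -> (not P xor not U)) iff Q).

not R = not False = True
not S = not True = False
not R or not S = True or False = True
not P = not True = False
not U = not False = True
not P xor not U = False xor True = True
(not R or not S) -> (not P xor not U) = True -> True = True
((not R or not S) -> (not P xor not U)) iff Q = True iff False = False
not (((not R or not S) -> (not P xor not U)) iff Q) = not False = True
So Statement 1 is true.

Statement 2: In symbols: (not R or P) xor not (not Q iff U)

not R = not False = True
not R or P = True or True = True
not Q = not False = True
not Q iff U = True iff False = False
not (not Q iff U) = not False = True
(not R or P) xor not (not Q iff U) = True xor True = False
Hence Statement 2 is false.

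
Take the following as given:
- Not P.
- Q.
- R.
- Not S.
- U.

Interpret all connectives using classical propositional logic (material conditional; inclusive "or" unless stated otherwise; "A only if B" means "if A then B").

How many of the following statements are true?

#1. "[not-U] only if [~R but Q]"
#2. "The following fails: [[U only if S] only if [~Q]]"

#1: Parsed as ~U -> (~R & Q)

~U = ~T = F
~R = ~T = F
~R & Q = F & T = F
~U -> (~R & Q) = F -> F = T
Hence #1 is true.

#2: Parsed as ~((U -> S) -> ~Q)

U -> S = T -> F = F
~Q = ~T = F
(U -> S) -> ~Q = F -> F = T
~((U -> S) -> ~Q) = ~T = F
Thus #2 is false.

True statements: 1.

1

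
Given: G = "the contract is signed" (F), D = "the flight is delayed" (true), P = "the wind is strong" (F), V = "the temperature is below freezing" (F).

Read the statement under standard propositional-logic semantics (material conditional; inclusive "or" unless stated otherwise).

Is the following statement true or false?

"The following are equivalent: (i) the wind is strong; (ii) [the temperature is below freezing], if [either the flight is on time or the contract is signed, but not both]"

This is P <-> ((~D xor G) -> V).

~D = ~T = F
~D xor G = F xor F = F
(~D xor G) -> V = F -> F = T
P <-> ((~D xor G) -> V) = F <-> T = F

The statement is false.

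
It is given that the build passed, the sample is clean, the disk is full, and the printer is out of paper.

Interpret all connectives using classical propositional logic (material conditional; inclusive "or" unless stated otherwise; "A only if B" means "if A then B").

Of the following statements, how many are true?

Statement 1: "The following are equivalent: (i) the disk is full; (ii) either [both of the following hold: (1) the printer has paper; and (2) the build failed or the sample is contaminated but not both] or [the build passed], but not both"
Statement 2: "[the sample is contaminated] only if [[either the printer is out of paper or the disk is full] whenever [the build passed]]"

2

Let R = "the disk is full" (True), S = "the printer has paper" (False), P = "the build passed" (True), Q = "the sample is contaminated" (False).

Statement 1: Parsed as R iff ((S and (not P xor Q)) xor P)

not P = not True = False
not P xor Q = False xor False = False
S and (not P xor Q) = False and False = False
(S and (not P xor Q)) xor P = False xor True = True
R iff ((S and (not P xor Q)) xor P) = True iff True = True
So Statement 1 is true.

Statement 2: This is Q -> (P -> (not S or R)).

not S = not False = True
not S or R = True or True = True
P -> (not S or R) = True -> True = True
Q -> (P -> (not S or R)) = False -> True = True
Thus Statement 2 is true.

Count: 2.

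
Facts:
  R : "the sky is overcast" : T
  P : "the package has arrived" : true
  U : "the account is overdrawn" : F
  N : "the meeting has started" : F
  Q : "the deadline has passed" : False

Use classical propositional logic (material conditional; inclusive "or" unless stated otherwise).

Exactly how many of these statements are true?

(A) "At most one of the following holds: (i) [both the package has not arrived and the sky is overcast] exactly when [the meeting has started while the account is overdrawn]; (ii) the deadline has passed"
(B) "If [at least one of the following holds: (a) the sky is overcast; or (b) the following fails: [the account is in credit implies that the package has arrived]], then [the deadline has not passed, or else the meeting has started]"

(A): In symbols: ((not P and R) iff (N and U)) nand Q

not P = not True = False
not P and R = False and True = False
N and U = False and False = False
(not P and R) iff (N and U) = False iff False = True
((not P and R) iff (N and U)) nand Q = True nand False = True
So (A) is true.

(B): In symbols: (R or not (not U -> P)) -> (not Q or N)

not U = not False = True
not U -> P = True -> True = True
not (not U -> P) = not True = False
R or not (not U -> P) = True or False = True
not Q = not False = True
not Q or N = True or False = True
(R or not (not U -> P)) -> (not Q or N) = True -> True = True
So (B) is true.

Count: 2.

2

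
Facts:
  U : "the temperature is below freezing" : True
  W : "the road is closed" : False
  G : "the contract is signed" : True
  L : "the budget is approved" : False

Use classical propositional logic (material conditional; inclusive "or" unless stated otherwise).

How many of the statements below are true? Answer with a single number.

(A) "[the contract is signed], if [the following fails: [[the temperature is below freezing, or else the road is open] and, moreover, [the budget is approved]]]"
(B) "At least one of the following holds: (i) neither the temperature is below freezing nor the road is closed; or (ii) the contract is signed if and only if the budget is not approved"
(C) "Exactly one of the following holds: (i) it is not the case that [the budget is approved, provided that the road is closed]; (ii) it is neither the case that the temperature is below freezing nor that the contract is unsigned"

2

(A): In symbols: not ((U or not W) and L) -> G

not W = not False = True
U or not W = True or True = True
(U or not W) and L = True and False = False
not ((U or not W) and L) = not False = True
not ((U or not W) and L) -> G = True -> True = True
Hence (A) is true.

(B): Formalization: (U nor W) or (G iff not L)

U nor W = True nor False = False
not L = not False = True
G iff not L = True iff True = True
(U nor W) or (G iff not L) = False or True = True
So (B) is true.

(C): This is not (W -> L) xor (U nor not G).

W -> L = False -> False = True
not (W -> L) = not True = False
not G = not True = False
U nor not G = True nor False = False
not (W -> L) xor (U nor not G) = False xor False = False
So (C) is false.

True statements: 2 ((A), (B)).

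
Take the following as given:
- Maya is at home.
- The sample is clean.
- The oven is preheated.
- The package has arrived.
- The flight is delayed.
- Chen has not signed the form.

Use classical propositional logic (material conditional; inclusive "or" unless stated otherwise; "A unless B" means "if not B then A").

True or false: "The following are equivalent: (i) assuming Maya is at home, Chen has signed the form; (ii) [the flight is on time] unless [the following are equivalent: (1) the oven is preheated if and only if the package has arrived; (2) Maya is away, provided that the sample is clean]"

Let P = "Maya is at home" (T), V = "Chen has signed the form" (F), U = "the flight is delayed" (T), R = "the oven is preheated" (T), S = "the package has arrived" (T), Q = "the sample is contaminated" (F).
This is (P → V) ↔ (¬U ∨ ((R ↔ S) ↔ (¬Q → ¬P))).

P → V = T → F = F
¬U = ¬T = F
R ↔ S = T ↔ T = T
¬Q = ¬F = T
¬P = ¬T = F
¬Q → ¬P = T → F = F
(R ↔ S) ↔ (¬Q → ¬P) = T ↔ F = F
¬U ∨ ((R ↔ S) ↔ (¬Q → ¬P)) = F ∨ F = F
(P → V) ↔ (¬U ∨ ((R ↔ S) ↔ (¬Q → ¬P))) = F ↔ F = T

True.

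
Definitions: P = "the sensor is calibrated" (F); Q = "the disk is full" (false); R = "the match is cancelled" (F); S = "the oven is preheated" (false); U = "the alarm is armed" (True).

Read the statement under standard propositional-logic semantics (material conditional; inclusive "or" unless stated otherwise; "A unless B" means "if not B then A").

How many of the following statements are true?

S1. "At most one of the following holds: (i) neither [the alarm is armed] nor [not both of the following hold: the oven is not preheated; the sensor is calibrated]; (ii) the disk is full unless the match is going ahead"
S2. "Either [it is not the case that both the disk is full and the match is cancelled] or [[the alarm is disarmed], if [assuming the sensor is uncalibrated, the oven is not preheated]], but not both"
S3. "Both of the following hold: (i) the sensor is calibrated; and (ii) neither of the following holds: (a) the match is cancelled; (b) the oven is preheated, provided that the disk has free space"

2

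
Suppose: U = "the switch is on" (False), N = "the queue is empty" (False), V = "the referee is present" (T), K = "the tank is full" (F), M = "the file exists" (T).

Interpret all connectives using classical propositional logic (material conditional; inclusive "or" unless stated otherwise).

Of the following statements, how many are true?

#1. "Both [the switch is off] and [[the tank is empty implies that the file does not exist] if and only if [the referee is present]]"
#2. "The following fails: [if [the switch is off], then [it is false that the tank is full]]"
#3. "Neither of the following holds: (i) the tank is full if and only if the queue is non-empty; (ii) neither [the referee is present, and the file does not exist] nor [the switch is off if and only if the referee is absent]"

0

#1: This is ~U & ((~K -> ~M) <-> V).

~U = ~F = T
~K = ~F = T
~M = ~T = F
~K -> ~M = T -> F = F
(~K -> ~M) <-> V = F <-> T = F
~U & ((~K -> ~M) <-> V) = T & F = F
Hence #1 is false.

#2: Formalization: ~(~U -> ~K)

~U = ~F = T
~K = ~F = T
~U -> ~K = T -> T = T
~(~U -> ~K) = ~T = F
Thus #2 is false.

#3: Formalization: (K <-> ~N) nor ((V & ~M) nor (~U <-> ~V))

~N = ~F = T
K <-> ~N = F <-> T = F
~M = ~T = F
V & ~M = T & F = F
~U = ~F = T
~V = ~T = F
~U <-> ~V = T <-> F = F
(V & ~M) nor (~U <-> ~V) = F nor F = T
(K <-> ~N) nor ((V & ~M) nor (~U <-> ~V)) = F nor T = F
Thus #3 is false.

True statements: 0 (none).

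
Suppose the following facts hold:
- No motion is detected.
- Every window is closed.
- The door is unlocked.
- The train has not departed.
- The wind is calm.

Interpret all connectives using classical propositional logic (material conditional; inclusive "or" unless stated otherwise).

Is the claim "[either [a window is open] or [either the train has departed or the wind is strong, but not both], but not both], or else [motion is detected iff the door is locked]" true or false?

Let U = "a window is open" (F), W = "the train has departed" (F), R = "the wind is strong" (F), H = "motion is detected" (F), Q = "the door is locked" (F).
This is (U ⊕ (W ⊕ R)) ∨ (H ↔ Q).

W ⊕ R = F ⊕ F = F
U ⊕ (W ⊕ R) = F ⊕ F = F
H ↔ Q = F ↔ F = T
(U ⊕ (W ⊕ R)) ∨ (H ↔ Q) = F ∨ T = T

True.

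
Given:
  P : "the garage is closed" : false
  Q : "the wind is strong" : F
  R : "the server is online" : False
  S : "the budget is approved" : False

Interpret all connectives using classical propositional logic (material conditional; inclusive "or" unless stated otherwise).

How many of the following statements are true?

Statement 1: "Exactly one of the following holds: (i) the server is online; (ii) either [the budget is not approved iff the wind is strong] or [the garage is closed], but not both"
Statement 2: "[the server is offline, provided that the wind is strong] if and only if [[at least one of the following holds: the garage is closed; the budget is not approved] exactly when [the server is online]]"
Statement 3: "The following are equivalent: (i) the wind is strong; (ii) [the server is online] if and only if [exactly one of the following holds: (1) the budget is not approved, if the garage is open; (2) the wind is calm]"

0

Statement 1: This is R ⊕ ((¬S ↔ Q) ⊕ P).

¬S = ¬F = T
¬S ↔ Q = T ↔ F = F
(¬S ↔ Q) ⊕ P = F ⊕ F = F
R ⊕ ((¬S ↔ Q) ⊕ P) = F ⊕ F = F
Thus Statement 1 is false.

Statement 2: Parsed as (Q → ¬R) ↔ ((P ∨ ¬S) ↔ R)

¬R = ¬F = T
Q → ¬R = F → T = T
¬S = ¬F = T
P ∨ ¬S = F ∨ T = T
(P ∨ ¬S) ↔ R = T ↔ F = F
(Q → ¬R) ↔ ((P ∨ ¬S) ↔ R) = T ↔ F = F
Hence Statement 2 is false.

Statement 3: In symbols: Q ↔ (R ↔ ((¬P → ¬S) ⊕ ¬Q))

¬P = ¬F = T
¬S = ¬F = T
¬P → ¬S = T → T = T
¬Q = ¬F = T
(¬P → ¬S) ⊕ ¬Q = T ⊕ T = F
R ↔ ((¬P → ¬S) ⊕ ¬Q) = F ↔ F = T
Q ↔ (R ↔ ((¬P → ¬S) ⊕ ¬Q)) = F ↔ T = F
So Statement 3 is false.

Count: 0.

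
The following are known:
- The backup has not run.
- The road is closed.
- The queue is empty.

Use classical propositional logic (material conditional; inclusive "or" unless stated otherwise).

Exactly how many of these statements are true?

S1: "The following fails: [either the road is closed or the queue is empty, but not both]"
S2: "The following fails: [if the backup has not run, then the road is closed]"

Let Q = "the road is closed" (T), R = "the queue is empty" (T), P = "the backup has run" (F).

S1: In symbols: ¬(Q ⊕ R)

Q ⊕ R = T ⊕ T = F
¬(Q ⊕ R) = ¬F = T
So S1 is true.

S2: In symbols: ¬(¬P → Q)

¬P = ¬F = T
¬P → Q = T → T = T
¬(¬P → Q) = ¬T = F
So S2 is false.

Count: 1.

1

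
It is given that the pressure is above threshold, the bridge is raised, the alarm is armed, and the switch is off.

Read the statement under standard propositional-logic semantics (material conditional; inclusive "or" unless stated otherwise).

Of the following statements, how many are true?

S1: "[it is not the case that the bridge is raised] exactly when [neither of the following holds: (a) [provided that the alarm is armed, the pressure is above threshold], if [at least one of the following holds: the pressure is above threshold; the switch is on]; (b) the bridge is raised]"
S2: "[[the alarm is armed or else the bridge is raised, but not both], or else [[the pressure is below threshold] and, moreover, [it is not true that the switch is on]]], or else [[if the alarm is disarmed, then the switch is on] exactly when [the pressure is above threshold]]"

2

Let Q = "the bridge is raised" (T), P = "the pressure is above threshold" (T), S = "the switch is on" (F), R = "the alarm is armed" (T).

S1: Formalization: ¬Q ↔ (((P ∨ S) → (R → P)) ↓ Q)

¬Q = ¬T = F
P ∨ S = T ∨ F = T
R → P = T → T = T
(P ∨ S) → (R → P) = T → T = T
((P ∨ S) → (R → P)) ↓ Q = T ↓ T = F
¬Q ↔ (((P ∨ S) → (R → P)) ↓ Q) = F ↔ F = T
Hence S1 is true.

S2: Parsed as ((R ⊕ Q) ∨ (¬P ∧ ¬S)) ∨ ((¬R → S) ↔ P)

R ⊕ Q = T ⊕ T = F
¬P = ¬T = F
¬S = ¬F = T
¬P ∧ ¬S = F ∧ T = F
(R ⊕ Q) ∨ (¬P ∧ ¬S) = F ∨ F = F
¬R = ¬T = F
¬R → S = F → F = T
(¬R → S) ↔ P = T ↔ T = T
((R ⊕ Q) ∨ (¬P ∧ ¬S)) ∨ ((¬R → S) ↔ P) = F ∨ T = T
So S2 is true.

True statements: 2.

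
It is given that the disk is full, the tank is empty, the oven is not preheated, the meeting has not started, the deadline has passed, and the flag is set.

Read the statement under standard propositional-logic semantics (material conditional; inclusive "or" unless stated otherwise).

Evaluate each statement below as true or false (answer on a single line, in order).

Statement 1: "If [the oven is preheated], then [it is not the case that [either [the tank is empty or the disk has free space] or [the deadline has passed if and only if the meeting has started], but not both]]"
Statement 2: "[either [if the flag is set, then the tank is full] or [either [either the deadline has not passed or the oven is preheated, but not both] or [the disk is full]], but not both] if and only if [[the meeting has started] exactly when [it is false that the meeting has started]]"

Statement 1 True, Statement 2 False

Let D = "the oven is preheated" (False), Q = "the tank is full" (False), P = "the disk is full" (True), H = "the deadline has passed" (True), U = "the meeting has started" (False), L = "the flag is set" (True).

Statement 1: Formalization: D -> not ((not Q or not P) xor (H iff U))

not Q = not False = True
not P = not True = False
not Q or not P = True or False = True
H iff U = True iff False = False
(not Q or not P) xor (H iff U) = True xor False = True
not ((not Q or not P) xor (H iff U)) = not True = False
D -> not ((not Q or not P) xor (H iff U)) = False -> False = True
Hence Statement 1 is true.

Statement 2: Parsed as ((L -> Q) xor ((not H xor D) or P)) iff (U iff not U)

L -> Q = True -> False = False
not H = not True = False
not H xor D = False xor False = False
(not H xor D) or P = False or True = True
(L -> Q) xor ((not H xor D) or P) = False xor True = True
not U = not False = True
U iff not U = False iff True = False
((L -> Q) xor ((not H xor D) or P)) iff (U iff not U) = True iff False = False
Thus Statement 2 is false.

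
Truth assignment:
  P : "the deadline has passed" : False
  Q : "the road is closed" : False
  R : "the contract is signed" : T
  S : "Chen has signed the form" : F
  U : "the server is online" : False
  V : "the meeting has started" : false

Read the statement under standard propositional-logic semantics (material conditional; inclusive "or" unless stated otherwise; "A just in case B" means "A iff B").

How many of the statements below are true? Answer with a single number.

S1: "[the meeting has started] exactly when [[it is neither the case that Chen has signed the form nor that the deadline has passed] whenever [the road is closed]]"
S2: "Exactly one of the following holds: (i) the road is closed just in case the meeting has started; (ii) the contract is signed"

S1: This is V iff (Q -> (S nor P)).

S nor P = False nor False = True
Q -> (S nor P) = False -> True = True
V iff (Q -> (S nor P)) = False iff True = False
Thus S1 is false.

S2: Formalization: (Q iff V) xor R

Q iff V = False iff False = True
(Q iff V) xor R = True xor True = False
Hence S2 is false.

True statements: 0 (none).

0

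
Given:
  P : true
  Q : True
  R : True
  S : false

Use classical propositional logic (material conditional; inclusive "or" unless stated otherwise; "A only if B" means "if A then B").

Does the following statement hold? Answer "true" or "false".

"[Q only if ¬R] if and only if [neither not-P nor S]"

Values: Q=T, R=T, P=T, S=F.
In symbols: (Q → ¬R) ↔ (¬P ↓ S)

¬R = ¬T = F
Q → ¬R = T → F = F
¬P = ¬T = F
¬P ↓ S = F ↓ F = T
(Q → ¬R) ↔ (¬P ↓ S) = F ↔ T = F

false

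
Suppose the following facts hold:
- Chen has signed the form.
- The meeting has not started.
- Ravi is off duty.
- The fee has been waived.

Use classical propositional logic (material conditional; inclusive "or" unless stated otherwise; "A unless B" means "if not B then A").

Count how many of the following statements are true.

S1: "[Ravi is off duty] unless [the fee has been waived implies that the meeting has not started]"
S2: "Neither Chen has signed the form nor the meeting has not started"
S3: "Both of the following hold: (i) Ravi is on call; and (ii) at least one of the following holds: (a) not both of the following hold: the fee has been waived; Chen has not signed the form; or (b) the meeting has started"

1

Let R = "Ravi is on call" (F), S = "the fee has been waived" (T), Q = "the meeting has started" (F), P = "Chen has signed the form" (T).

S1: In symbols: ¬R ∨ (S → ¬Q)

¬R = ¬F = T
¬Q = ¬F = T
S → ¬Q = T → T = T
¬R ∨ (S → ¬Q) = T ∨ T = T
Thus S1 is true.

S2: Parsed as P ↓ ¬Q

¬Q = ¬F = T
P ↓ ¬Q = T ↓ T = F
So S2 is false.

S3: In symbols: R ∧ ((S ↑ ¬P) ∨ Q)

¬P = ¬T = F
S ↑ ¬P = T ↑ F = T
(S ↑ ¬P) ∨ Q = T ∨ F = T
R ∧ ((S ↑ ¬P) ∨ Q) = F ∧ T = F
Hence S3 is false.

1 of the 3 statements is true (S1).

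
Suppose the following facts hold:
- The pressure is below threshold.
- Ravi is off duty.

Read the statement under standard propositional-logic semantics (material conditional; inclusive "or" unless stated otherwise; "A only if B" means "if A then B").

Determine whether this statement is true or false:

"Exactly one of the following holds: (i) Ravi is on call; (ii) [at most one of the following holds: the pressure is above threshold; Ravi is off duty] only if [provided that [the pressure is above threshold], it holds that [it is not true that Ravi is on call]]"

True.

Let Q = "Ravi is on call" (F), P = "the pressure is above threshold" (F).
Parsed as Q xor ((P nand ~Q) -> (P -> ~Q))

~Q = ~F = T
P nand ~Q = F nand T = T
~Q = ~F = T
P -> ~Q = F -> T = T
(P nand ~Q) -> (P -> ~Q) = T -> T = T
Q xor ((P nand ~Q) -> (P -> ~Q)) = F xor T = T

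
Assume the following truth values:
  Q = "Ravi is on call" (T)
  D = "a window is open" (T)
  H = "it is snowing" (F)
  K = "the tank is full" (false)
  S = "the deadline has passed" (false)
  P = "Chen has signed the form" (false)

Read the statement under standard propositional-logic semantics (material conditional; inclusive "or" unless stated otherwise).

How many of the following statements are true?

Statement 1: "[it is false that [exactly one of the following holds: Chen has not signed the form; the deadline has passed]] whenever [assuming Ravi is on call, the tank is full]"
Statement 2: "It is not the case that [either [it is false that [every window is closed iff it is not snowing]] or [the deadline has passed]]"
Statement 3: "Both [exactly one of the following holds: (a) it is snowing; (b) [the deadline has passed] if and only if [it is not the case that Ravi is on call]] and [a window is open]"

Statement 1: In symbols: (Q -> K) -> not (not P xor S)

Q -> K = True -> False = False
not P = not False = True
not P xor S = True xor False = True
not (not P xor S) = not True = False
(Q -> K) -> not (not P xor S) = False -> False = True
So Statement 1 is true.

Statement 2: This is not (not (not D iff not H) or S).

not D = not True = False
not H = not False = True
not D iff not H = False iff True = False
not (not D iff not H) = not False = True
not (not D iff not H) or S = True or False = True
not (not (not D iff not H) or S) = not True = False
Thus Statement 2 is false.

Statement 3: In symbols: (H xor (S iff not Q)) and D

not Q = not True = False
S iff not Q = False iff False = True
H xor (S iff not Q) = False xor True = True
(H xor (S iff not Q)) and D = True and True = True
So Statement 3 is true.

Count: 2.

2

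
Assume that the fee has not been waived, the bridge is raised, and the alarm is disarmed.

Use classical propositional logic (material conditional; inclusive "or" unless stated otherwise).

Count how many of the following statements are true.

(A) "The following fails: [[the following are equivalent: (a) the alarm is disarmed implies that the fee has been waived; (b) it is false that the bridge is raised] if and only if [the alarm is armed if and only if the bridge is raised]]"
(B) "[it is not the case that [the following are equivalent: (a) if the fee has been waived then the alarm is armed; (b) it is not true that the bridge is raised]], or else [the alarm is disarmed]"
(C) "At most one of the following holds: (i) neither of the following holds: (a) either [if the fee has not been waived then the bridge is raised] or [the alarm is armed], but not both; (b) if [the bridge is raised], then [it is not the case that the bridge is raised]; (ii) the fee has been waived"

3

Let R = "the alarm is armed" (False), P = "the fee has been waived" (False), Q = "the bridge is raised" (True).

(A): Formalization: not (((not R -> P) iff not Q) iff (R iff Q))

not R = not False = True
not R -> P = True -> False = False
not Q = not True = False
(not R -> P) iff not Q = False iff False = True
R iff Q = False iff True = False
((not R -> P) iff not Q) iff (R iff Q) = True iff False = False
not (((not R -> P) iff not Q) iff (R iff Q)) = not False = True
So (A) is true.

(B): Parsed as not ((P -> R) iff not Q) or not R

P -> R = False -> False = True
not Q = not True = False
(P -> R) iff not Q = True iff False = False
not ((P -> R) iff not Q) = not False = True
not R = not False = True
not ((P -> R) iff not Q) or not R = True or True = True
So (B) is true.

(C): Parsed as (((not P -> Q) xor R) nor (Q -> not Q)) nand P

not P = not False = True
not P -> Q = True -> True = True
(not P -> Q) xor R = True xor False = True
not Q = not True = False
Q -> not Q = True -> False = False
((not P -> Q) xor R) nor (Q -> not Q) = True nor False = False
(((not P -> Q) xor R) nor (Q -> not Q)) nand P = False nand False = True
Hence (C) is true.

Count: 3.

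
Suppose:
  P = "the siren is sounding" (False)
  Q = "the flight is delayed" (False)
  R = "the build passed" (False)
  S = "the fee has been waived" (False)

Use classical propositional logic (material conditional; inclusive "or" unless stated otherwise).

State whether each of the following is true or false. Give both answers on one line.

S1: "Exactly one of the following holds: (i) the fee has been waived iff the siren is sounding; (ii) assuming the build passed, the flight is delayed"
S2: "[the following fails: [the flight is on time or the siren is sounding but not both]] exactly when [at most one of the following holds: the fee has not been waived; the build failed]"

S1: This is (S <-> P) xor (R -> Q).

S <-> P = F <-> F = T
R -> Q = F -> F = T
(S <-> P) xor (R -> Q) = T xor T = F
Thus S1 is false.

S2: This is ~(~Q xor P) <-> (~S nand ~R).

~Q = ~F = T
~Q xor P = T xor F = T
~(~Q xor P) = ~T = F
~S = ~F = T
~R = ~F = T
~S nand ~R = T nand T = F
~(~Q xor P) <-> (~S nand ~R) = F <-> F = T
So S2 is true.

S1 F / S2 T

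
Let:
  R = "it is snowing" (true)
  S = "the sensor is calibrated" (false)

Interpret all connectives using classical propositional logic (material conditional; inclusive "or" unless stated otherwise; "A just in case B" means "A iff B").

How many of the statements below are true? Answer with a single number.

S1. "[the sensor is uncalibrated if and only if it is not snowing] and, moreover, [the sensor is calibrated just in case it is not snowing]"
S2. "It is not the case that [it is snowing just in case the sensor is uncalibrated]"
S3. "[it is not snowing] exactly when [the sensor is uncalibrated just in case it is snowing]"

S1: This is (not S iff not R) and (S iff not R).

not S = not False = True
not R = not True = False
not S iff not R = True iff False = False
not R = not True = False
S iff not R = False iff False = True
(not S iff not R) and (S iff not R) = False and True = False
Hence S1 is false.

S2: Parsed as not (R iff not S)

not S = not False = True
R iff not S = True iff True = True
not (R iff not S) = not True = False
Thus S2 is false.

S3: This is not R iff (not S iff R).

not R = not True = False
not S = not False = True
not S iff R = True iff True = True
not R iff (not S iff R) = False iff True = False
So S3 is false.

True statements: 0 (none).

0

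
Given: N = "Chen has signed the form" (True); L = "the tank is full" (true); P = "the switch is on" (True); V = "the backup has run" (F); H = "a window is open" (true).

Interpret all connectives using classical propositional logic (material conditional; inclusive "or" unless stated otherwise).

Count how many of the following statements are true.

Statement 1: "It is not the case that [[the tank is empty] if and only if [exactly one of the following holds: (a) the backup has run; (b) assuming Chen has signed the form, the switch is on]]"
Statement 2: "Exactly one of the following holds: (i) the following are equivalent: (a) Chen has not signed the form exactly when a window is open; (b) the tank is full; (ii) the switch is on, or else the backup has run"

Statement 1: Formalization: ~(~L <-> (V xor (N -> P)))

~L = ~T = F
N -> P = T -> T = T
V xor (N -> P) = F xor T = T
~L <-> (V xor (N -> P)) = F <-> T = F
~(~L <-> (V xor (N -> P))) = ~F = T
So Statement 1 is true.

Statement 2: In symbols: ((~N <-> H) <-> L) xor (P | V)

~N = ~T = F
~N <-> H = F <-> T = F
(~N <-> H) <-> L = F <-> T = F
P | V = T | F = T
((~N <-> H) <-> L) xor (P | V) = F xor T = T
Hence Statement 2 is true.

2 of the 2 statements are true.

2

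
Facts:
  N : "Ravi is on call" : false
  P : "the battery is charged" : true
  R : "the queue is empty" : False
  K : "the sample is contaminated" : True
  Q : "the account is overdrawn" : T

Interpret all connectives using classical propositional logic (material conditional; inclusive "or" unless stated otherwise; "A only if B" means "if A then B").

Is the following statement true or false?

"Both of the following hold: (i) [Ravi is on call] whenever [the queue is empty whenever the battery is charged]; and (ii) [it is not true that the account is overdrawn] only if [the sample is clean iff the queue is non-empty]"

Values: P=T, R=F, N=F, Q=T, K=T.
Parsed as ((P → R) → N) ∧ (¬Q → (¬K ↔ ¬R))

P → R = T → F = F
(P → R) → N = F → F = T
¬Q = ¬T = F
¬K = ¬T = F
¬R = ¬F = T
¬K ↔ ¬R = F ↔ T = F
¬Q → (¬K ↔ ¬R) = F → F = T
((P → R) → N) ∧ (¬Q → (¬K ↔ ¬R)) = T ∧ T = T

true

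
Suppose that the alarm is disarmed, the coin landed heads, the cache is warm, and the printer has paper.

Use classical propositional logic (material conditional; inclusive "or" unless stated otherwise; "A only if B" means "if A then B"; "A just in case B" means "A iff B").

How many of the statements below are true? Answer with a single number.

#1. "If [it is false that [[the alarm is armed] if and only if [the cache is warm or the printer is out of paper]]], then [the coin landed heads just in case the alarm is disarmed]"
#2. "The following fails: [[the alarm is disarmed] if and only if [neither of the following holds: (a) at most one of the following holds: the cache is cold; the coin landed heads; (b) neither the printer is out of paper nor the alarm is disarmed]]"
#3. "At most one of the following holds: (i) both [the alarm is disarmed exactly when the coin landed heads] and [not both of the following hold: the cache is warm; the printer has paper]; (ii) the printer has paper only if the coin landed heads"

Let D = "the alarm is armed" (False), K = "the cache is warm" (True), R = "the printer has paper" (True), N = "the coin landed heads" (True).

#1: Parsed as not (D iff (K or not R)) -> (N iff not D)

not R = not True = False
K or not R = True or False = True
D iff (K or not R) = False iff True = False
not (D iff (K or not R)) = not False = True
not D = not False = True
N iff not D = True iff True = True
not (D iff (K or not R)) -> (N iff not D) = True -> True = True
Hence #1 is true.

#2: Parsed as not (not D iff ((not K nand N) nor (not R nor not D)))

not D = not False = True
not K = not True = False
not K nand N = False nand True = True
not R = not True = False
not D = not False = True
not R nor not D = False nor True = False
(not K nand N) nor (not R nor not D) = True nor False = False
not D iff ((not K nand N) nor (not R nor not D)) = True iff False = False
not (not D iff ((not K nand N) nor (not R nor not D))) = not False = True
Thus #2 is true.

#3: This is ((not D iff N) and (K nand R)) nand (R -> N).

not D = not False = True
not D iff N = True iff True = True
K nand R = True nand True = False
(not D iff N) and (K nand R) = True and False = False
R -> N = True -> True = True
((not D iff N) and (K nand R)) nand (R -> N) = False nand True = True
Hence #3 is true.

3 of the 3 statements are true (#1, #2, #3).

3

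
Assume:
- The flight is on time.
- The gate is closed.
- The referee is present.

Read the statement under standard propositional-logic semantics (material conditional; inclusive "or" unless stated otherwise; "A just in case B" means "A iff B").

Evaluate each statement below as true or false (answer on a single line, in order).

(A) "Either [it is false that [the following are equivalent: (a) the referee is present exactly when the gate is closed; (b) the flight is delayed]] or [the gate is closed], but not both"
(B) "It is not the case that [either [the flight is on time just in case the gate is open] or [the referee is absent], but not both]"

(A) false, (B) true

Let M = "the referee is present" (True), G = "the gate is open" (False), Q = "the flight is delayed" (False).

(A): Parsed as not ((M iff not G) iff Q) xor not G

not G = not False = True
M iff not G = True iff True = True
(M iff not G) iff Q = True iff False = False
not ((M iff not G) iff Q) = not False = True
not G = not False = True
not ((M iff not G) iff Q) xor not G = True xor True = False
So (A) is false.

(B): Parsed as not ((not Q iff G) xor not M)

not Q = not False = True
not Q iff G = True iff False = False
not M = not True = False
(not Q iff G) xor not M = False xor False = False
not ((not Q iff G) xor not M) = not False = True
So (B) is true.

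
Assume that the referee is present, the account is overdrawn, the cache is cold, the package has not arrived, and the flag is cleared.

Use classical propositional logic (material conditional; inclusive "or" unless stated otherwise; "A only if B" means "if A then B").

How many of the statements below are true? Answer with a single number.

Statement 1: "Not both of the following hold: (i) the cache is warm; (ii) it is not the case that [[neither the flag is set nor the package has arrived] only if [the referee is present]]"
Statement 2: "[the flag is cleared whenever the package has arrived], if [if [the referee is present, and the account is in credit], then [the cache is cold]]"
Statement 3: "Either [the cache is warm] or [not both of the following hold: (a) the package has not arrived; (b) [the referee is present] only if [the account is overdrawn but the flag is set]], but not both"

Let R = "the cache is warm" (F), U = "the flag is set" (F), S = "the package has arrived" (F), P = "the referee is present" (T), Q = "the account is overdrawn" (T).

Statement 1: This is R ↑ ¬((U ↓ S) → P).

U ↓ S = F ↓ F = T
(U ↓ S) → P = T → T = T
¬((U ↓ S) → P) = ¬T = F
R ↑ ¬((U ↓ S) → P) = F ↑ F = T
Thus Statement 1 is true.

Statement 2: This is ((P ∧ ¬Q) → ¬R) → (S → ¬U).

¬Q = ¬T = F
P ∧ ¬Q = T ∧ F = F
¬R = ¬F = T
(P ∧ ¬Q) → ¬R = F → T = T
¬U = ¬F = T
S → ¬U = F → T = T
((P ∧ ¬Q) → ¬R) → (S → ¬U) = T → T = T
So Statement 2 is true.

Statement 3: In symbols: R ⊕ (¬S ↑ (P → (Q ∧ U)))

¬S = ¬F = T
Q ∧ U = T ∧ F = F
P → (Q ∧ U) = T → F = F
¬S ↑ (P → (Q ∧ U)) = T ↑ F = T
R ⊕ (¬S ↑ (P → (Q ∧ U))) = F ⊕ T = T
Hence Statement 3 is true.

3 of the 3 statements are true.

3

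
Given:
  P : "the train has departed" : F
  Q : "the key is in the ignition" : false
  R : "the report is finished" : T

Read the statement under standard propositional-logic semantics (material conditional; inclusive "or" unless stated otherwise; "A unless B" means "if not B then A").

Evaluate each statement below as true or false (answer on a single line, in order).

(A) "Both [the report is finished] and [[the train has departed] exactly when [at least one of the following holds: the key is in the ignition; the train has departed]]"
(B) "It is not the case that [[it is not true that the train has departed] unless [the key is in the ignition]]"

(A) True / (B) False

(A): Formalization: R and (P iff (Q or P))

Q or P = False or False = False
P iff (Q or P) = False iff False = True
R and (P iff (Q or P)) = True and True = True
Thus (A) is true.

(B): In symbols: not (not P or Q)

not P = not False = True
not P or Q = True or False = True
not (not P or Q) = not True = False
So (B) is false.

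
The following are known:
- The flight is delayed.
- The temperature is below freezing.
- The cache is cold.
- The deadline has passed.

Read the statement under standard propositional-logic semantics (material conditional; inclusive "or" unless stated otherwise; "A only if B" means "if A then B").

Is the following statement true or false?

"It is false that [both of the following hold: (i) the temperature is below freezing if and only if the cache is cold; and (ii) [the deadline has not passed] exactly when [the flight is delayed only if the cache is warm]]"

Let Q = "the temperature is below freezing" (True), R = "the cache is warm" (False), S = "the deadline has passed" (True), P = "the flight is delayed" (True).
In symbols: not ((Q iff not R) and (not S iff (P -> R)))

not R = not False = True
Q iff not R = True iff True = True
not S = not True = False
P -> R = True -> False = False
not S iff (P -> R) = False iff False = True
(Q iff not R) and (not S iff (P -> R)) = True and True = True
not ((Q iff not R) and (not S iff (P -> R))) = not True = False

false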